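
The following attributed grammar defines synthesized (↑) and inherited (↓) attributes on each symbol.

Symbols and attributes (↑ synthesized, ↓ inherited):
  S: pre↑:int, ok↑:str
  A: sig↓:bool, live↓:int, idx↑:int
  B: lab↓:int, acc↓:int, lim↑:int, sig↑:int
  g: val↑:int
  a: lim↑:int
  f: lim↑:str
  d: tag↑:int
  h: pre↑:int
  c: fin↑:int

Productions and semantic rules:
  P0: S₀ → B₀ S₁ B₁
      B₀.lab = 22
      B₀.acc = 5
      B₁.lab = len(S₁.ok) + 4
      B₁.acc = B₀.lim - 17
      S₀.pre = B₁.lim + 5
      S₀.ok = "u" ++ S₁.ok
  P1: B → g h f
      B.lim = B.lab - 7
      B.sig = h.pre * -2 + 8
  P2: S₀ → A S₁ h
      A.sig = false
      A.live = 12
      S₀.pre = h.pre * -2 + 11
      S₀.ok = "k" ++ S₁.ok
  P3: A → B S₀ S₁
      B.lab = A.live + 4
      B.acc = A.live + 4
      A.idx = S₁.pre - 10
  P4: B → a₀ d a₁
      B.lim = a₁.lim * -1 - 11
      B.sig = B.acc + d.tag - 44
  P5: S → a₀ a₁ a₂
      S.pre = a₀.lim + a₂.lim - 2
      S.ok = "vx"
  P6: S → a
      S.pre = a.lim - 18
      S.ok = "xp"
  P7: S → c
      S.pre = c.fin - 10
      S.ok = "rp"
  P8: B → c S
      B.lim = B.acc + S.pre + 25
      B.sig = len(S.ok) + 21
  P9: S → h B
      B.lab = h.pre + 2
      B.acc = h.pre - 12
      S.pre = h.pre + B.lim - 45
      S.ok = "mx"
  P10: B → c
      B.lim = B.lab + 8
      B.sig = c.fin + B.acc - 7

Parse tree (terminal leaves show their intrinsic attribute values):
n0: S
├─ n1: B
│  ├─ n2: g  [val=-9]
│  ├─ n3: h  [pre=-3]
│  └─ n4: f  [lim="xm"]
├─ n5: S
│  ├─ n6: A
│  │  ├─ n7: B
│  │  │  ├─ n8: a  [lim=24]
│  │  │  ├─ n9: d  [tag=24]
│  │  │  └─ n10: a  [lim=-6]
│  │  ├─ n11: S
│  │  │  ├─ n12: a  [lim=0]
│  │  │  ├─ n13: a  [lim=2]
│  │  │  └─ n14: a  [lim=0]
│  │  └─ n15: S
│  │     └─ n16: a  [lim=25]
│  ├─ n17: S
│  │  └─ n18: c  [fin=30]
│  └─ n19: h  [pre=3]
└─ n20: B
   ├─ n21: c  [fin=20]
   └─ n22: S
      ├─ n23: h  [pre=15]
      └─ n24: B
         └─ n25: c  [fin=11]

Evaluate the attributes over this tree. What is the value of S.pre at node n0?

23

1. n1.lab = 22  [22]
2. n1.acc = 5  [5]
3. n2.val = -9  [terminal]
4. n3.pre = -3  [terminal]
5. n4.lim = "xm"  [terminal]
6. n1.lim = 15  [B.lab - 7]
7. n1.sig = 14  [h.pre * -2 + 8]
8. n6.sig = false  [false]
9. n6.live = 12  [12]
10. n7.lab = 16  [A.live + 4]
11. n7.acc = 16  [A.live + 4]
12. n8.lim = 24  [terminal]
13. n9.tag = 24  [terminal]
14. n10.lim = -6  [terminal]
15. n7.lim = -5  [a₁.lim * -1 - 11]
16. n7.sig = -4  [B.acc + d.tag - 44]
17. n12.lim = 0  [terminal]
18. n13.lim = 2  [terminal]
19. n14.lim = 0  [terminal]
20. n11.pre = -2  [a₀.lim + a₂.lim - 2]
21. n11.ok = "vx"  ["vx"]
22. n16.lim = 25  [terminal]
23. n15.pre = 7  [a.lim - 18]
24. n15.ok = "xp"  ["xp"]
25. n6.idx = -3  [S₁.pre - 10]
26. n18.fin = 30  [terminal]
27. n17.pre = 20  [c.fin - 10]
28. n17.ok = "rp"  ["rp"]
29. n19.pre = 3  [terminal]
30. n5.pre = 5  [h.pre * -2 + 11]
31. n5.ok = "krp"  ["k" ++ S₁.ok]
32. n20.lab = 7  [len(S₁.ok) + 4]
33. n20.acc = -2  [B₀.lim - 17]
34. n21.fin = 20  [terminal]
35. n23.pre = 15  [terminal]
36. n24.lab = 17  [h.pre + 2]
37. n24.acc = 3  [h.pre - 12]
38. n25.fin = 11  [terminal]
39. n24.lim = 25  [B.lab + 8]
40. n24.sig = 7  [c.fin + B.acc - 7]
41. n22.pre = -5  [h.pre + B.lim - 45]
42. n22.ok = "mx"  ["mx"]
43. n20.lim = 18  [B.acc + S.pre + 25]
44. n20.sig = 23  [len(S.ok) + 21]
45. n0.pre = 23  [B₁.lim + 5]
46. n0.ok = "ukrp"  ["u" ++ S₁.ok]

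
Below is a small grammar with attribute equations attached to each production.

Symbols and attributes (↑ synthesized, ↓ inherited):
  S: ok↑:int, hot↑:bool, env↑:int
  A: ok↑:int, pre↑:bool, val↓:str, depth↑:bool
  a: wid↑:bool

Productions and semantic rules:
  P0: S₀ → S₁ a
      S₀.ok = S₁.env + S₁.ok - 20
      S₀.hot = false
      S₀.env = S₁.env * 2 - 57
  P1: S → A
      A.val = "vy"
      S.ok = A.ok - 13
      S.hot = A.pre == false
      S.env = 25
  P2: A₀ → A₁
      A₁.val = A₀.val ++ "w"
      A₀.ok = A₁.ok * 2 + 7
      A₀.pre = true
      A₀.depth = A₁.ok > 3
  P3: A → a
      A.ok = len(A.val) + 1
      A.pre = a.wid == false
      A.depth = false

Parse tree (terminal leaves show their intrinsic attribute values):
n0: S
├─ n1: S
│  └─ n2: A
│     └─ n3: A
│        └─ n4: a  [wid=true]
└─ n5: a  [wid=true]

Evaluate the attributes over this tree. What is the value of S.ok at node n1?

1. n2.val = "vy"  ["vy"]
2. n3.val = "vyw"  [A₀.val ++ "w"]
3. n4.wid = true  [terminal]
4. n3.ok = 4  [len(A.val) + 1]
5. n3.pre = false  [a.wid == false]
6. n3.depth = false  [false]
7. n2.ok = 15  [A₁.ok * 2 + 7]
8. n2.pre = true  [true]
9. n2.depth = true  [A₁.ok > 3]
10. n1.ok = 2  [A.ok - 13]
11. n1.hot = false  [A.pre == false]
12. n1.env = 25  [25]
13. n5.wid = true  [terminal]
14. n0.ok = 7  [S₁.env + S₁.ok - 20]
15. n0.hot = false  [false]
16. n0.env = -7  [S₁.env * 2 - 57]

2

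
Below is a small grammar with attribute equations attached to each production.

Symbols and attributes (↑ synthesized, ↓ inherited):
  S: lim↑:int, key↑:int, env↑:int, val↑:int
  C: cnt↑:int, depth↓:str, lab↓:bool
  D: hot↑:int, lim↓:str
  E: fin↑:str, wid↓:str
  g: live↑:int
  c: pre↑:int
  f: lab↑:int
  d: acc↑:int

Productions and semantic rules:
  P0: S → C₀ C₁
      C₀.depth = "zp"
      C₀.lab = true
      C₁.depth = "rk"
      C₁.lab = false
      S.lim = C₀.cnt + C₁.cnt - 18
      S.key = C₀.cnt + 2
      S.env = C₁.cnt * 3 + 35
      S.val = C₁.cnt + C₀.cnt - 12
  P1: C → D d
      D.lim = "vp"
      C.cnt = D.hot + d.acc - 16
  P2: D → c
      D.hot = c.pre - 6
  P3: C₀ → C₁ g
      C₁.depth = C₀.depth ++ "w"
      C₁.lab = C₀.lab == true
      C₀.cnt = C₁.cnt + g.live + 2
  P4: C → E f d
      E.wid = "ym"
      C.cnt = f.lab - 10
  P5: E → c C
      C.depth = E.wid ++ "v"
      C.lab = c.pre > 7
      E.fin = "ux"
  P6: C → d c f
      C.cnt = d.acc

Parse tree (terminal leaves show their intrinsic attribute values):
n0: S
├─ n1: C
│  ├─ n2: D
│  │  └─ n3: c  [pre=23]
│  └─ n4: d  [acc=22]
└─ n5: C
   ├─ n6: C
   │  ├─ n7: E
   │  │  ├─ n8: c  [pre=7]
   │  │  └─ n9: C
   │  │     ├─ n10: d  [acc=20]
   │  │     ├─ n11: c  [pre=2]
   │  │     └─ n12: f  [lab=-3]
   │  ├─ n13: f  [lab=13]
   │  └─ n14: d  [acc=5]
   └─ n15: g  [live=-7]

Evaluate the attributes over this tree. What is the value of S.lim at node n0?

1. n1.depth = "zp"  ["zp"]
2. n1.lab = true  [true]
3. n2.lim = "vp"  ["vp"]
4. n3.pre = 23  [terminal]
5. n2.hot = 17  [c.pre - 6]
6. n4.acc = 22  [terminal]
7. n1.cnt = 23  [D.hot + d.acc - 16]
8. n5.depth = "rk"  ["rk"]
9. n5.lab = false  [false]
10. n6.depth = "rkw"  [C₀.depth ++ "w"]
11. n6.lab = false  [C₀.lab == true]
12. n7.wid = "ym"  ["ym"]
13. n8.pre = 7  [terminal]
14. n9.depth = "ymv"  [E.wid ++ "v"]
15. n9.lab = false  [c.pre > 7]
16. n10.acc = 20  [terminal]
17. n11.pre = 2  [terminal]
18. n12.lab = -3  [terminal]
19. n9.cnt = 20  [d.acc]
20. n7.fin = "ux"  ["ux"]
21. n13.lab = 13  [terminal]
22. n14.acc = 5  [terminal]
23. n6.cnt = 3  [f.lab - 10]
24. n15.live = -7  [terminal]
25. n5.cnt = -2  [C₁.cnt + g.live + 2]
26. n0.lim = 3  [C₀.cnt + C₁.cnt - 18]
27. n0.key = 25  [C₀.cnt + 2]
28. n0.env = 29  [C₁.cnt * 3 + 35]
29. n0.val = 9  [C₁.cnt + C₀.cnt - 12]

3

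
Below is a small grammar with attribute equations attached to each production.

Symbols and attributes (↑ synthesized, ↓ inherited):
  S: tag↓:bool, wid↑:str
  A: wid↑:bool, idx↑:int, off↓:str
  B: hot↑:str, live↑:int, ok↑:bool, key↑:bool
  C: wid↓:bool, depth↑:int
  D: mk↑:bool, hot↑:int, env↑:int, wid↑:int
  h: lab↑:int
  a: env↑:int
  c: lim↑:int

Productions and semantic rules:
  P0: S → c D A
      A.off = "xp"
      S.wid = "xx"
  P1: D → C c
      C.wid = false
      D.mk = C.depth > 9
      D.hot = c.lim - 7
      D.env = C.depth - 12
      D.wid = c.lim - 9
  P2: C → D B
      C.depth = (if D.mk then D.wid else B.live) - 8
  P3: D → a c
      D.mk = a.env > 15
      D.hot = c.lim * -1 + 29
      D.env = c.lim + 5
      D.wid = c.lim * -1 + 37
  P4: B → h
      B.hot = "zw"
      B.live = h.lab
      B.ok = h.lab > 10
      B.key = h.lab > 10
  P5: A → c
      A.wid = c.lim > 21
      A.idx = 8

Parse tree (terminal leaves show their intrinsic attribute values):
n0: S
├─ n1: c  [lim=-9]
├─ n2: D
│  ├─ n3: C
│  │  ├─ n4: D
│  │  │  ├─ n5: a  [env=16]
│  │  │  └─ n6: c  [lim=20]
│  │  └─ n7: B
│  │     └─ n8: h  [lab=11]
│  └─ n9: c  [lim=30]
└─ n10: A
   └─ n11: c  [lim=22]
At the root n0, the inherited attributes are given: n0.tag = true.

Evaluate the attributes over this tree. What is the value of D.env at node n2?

-3

1. n0.tag = true  [given at root]
2. n1.lim = -9  [terminal]
3. n3.wid = false  [false]
4. n5.env = 16  [terminal]
5. n6.lim = 20  [terminal]
6. n4.mk = true  [a.env > 15]
7. n4.hot = 9  [c.lim * -1 + 29]
8. n4.env = 25  [c.lim + 5]
9. n4.wid = 17  [c.lim * -1 + 37]
10. n8.lab = 11  [terminal]
11. n7.hot = "zw"  ["zw"]
12. n7.live = 11  [h.lab]
13. n7.ok = true  [h.lab > 10]
14. n7.key = true  [h.lab > 10]
15. n3.depth = 9  [(if D.mk then D.wid else B.live) - 8]
16. n9.lim = 30  [terminal]
17. n2.mk = false  [C.depth > 9]
18. n2.hot = 23  [c.lim - 7]
19. n2.env = -3  [C.depth - 12]
20. n2.wid = 21  [c.lim - 9]
21. n10.off = "xp"  ["xp"]
22. n11.lim = 22  [terminal]
23. n10.wid = true  [c.lim > 21]
24. n10.idx = 8  [8]
25. n0.wid = "xx"  ["xx"]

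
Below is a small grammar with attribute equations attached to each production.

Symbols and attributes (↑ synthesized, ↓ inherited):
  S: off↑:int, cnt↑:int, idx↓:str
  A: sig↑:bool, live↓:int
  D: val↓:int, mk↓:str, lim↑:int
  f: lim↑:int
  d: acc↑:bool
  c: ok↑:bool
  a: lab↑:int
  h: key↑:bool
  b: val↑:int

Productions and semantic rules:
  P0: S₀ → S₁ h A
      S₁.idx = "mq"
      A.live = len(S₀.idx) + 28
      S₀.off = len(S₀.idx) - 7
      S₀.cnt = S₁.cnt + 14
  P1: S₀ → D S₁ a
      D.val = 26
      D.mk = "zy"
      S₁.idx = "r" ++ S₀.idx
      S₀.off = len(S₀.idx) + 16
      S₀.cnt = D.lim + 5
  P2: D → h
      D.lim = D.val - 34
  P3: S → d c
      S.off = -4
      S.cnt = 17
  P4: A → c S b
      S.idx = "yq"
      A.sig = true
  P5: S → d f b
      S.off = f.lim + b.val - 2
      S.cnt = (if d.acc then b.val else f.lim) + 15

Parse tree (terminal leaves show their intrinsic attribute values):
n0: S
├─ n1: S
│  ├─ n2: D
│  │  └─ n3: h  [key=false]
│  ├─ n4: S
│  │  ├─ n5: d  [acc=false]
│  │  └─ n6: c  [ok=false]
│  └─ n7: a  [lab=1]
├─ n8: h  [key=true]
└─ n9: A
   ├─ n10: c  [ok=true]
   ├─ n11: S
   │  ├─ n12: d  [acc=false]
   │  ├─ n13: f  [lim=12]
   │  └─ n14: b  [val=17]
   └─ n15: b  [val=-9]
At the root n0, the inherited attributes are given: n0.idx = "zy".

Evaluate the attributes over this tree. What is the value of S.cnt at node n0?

1. n0.idx = "zy"  [given at root]
2. n1.idx = "mq"  ["mq"]
3. n2.val = 26  [26]
4. n2.mk = "zy"  ["zy"]
5. n3.key = false  [terminal]
6. n2.lim = -8  [D.val - 34]
7. n4.idx = "rmq"  ["r" ++ S₀.idx]
8. n5.acc = false  [terminal]
9. n6.ok = false  [terminal]
10. n4.off = -4  [-4]
11. n4.cnt = 17  [17]
12. n7.lab = 1  [terminal]
13. n1.off = 18  [len(S₀.idx) + 16]
14. n1.cnt = -3  [D.lim + 5]
15. n8.key = true  [terminal]
16. n9.live = 30  [len(S₀.idx) + 28]
17. n10.ok = true  [terminal]
18. n11.idx = "yq"  ["yq"]
19. n12.acc = false  [terminal]
20. n13.lim = 12  [terminal]
21. n14.val = 17  [terminal]
22. n11.off = 27  [f.lim + b.val - 2]
23. n11.cnt = 27  [(if d.acc then b.val else f.lim) + 15]
24. n15.val = -9  [terminal]
25. n9.sig = true  [true]
26. n0.off = -5  [len(S₀.idx) - 7]
27. n0.cnt = 11  [S₁.cnt + 14]

11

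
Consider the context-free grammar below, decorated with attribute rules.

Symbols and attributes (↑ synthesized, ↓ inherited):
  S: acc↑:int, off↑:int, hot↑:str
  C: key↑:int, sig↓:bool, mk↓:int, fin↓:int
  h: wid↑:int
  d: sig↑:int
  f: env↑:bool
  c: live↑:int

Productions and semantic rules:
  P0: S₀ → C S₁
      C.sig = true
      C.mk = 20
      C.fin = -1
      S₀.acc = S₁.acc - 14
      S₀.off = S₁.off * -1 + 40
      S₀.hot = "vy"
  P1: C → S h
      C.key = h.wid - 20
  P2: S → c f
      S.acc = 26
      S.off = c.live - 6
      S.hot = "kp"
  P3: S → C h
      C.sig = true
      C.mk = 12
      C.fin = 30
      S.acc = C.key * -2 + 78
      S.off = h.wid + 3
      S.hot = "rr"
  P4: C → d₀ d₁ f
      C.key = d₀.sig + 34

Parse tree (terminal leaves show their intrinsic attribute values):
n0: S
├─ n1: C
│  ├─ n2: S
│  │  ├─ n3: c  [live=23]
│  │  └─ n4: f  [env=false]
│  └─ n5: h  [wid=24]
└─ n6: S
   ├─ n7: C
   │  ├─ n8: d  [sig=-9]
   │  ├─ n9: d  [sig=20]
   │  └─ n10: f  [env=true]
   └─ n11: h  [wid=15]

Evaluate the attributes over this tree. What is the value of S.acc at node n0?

14

1. n1.sig = true  [true]
2. n1.mk = 20  [20]
3. n1.fin = -1  [-1]
4. n3.live = 23  [terminal]
5. n4.env = false  [terminal]
6. n2.acc = 26  [26]
7. n2.off = 17  [c.live - 6]
8. n2.hot = "kp"  ["kp"]
9. n5.wid = 24  [terminal]
10. n1.key = 4  [h.wid - 20]
11. n7.sig = true  [true]
12. n7.mk = 12  [12]
13. n7.fin = 30  [30]
14. n8.sig = -9  [terminal]
15. n9.sig = 20  [terminal]
16. n10.env = true  [terminal]
17. n7.key = 25  [d₀.sig + 34]
18. n11.wid = 15  [terminal]
19. n6.acc = 28  [C.key * -2 + 78]
20. n6.off = 18  [h.wid + 3]
21. n6.hot = "rr"  ["rr"]
22. n0.acc = 14  [S₁.acc - 14]
23. n0.off = 22  [S₁.off * -1 + 40]
24. n0.hot = "vy"  ["vy"]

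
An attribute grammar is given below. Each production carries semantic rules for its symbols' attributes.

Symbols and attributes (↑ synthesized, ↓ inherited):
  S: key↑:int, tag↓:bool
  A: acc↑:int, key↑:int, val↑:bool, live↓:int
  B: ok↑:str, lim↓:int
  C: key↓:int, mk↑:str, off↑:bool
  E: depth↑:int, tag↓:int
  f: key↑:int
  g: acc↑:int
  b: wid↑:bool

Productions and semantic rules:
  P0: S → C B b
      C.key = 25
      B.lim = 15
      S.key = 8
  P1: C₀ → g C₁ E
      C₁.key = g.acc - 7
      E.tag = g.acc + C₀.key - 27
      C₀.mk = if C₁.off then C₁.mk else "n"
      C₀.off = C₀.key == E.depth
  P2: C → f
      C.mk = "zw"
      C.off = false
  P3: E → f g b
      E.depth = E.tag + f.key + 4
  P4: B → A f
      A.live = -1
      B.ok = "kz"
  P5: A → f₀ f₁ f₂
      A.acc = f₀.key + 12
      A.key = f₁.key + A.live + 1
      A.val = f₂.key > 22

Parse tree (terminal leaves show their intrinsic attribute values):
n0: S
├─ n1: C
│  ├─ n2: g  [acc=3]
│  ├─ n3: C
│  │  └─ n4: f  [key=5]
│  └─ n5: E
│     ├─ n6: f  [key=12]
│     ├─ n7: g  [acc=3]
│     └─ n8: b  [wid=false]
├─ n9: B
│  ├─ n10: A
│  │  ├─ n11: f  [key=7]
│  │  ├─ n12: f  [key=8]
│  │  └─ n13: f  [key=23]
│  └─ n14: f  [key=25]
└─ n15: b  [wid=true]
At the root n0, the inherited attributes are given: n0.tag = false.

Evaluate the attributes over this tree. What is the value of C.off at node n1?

false

1. n0.tag = false  [given at root]
2. n1.key = 25  [25]
3. n2.acc = 3  [terminal]
4. n3.key = -4  [g.acc - 7]
5. n4.key = 5  [terminal]
6. n3.mk = "zw"  ["zw"]
7. n3.off = false  [false]
8. n5.tag = 1  [g.acc + C₀.key - 27]
9. n6.key = 12  [terminal]
10. n7.acc = 3  [terminal]
11. n8.wid = false  [terminal]
12. n5.depth = 17  [E.tag + f.key + 4]
13. n1.mk = "n"  [if C₁.off then C₁.mk else "n"]
14. n1.off = false  [C₀.key == E.depth]
15. n9.lim = 15  [15]
16. n10.live = -1  [-1]
17. n11.key = 7  [terminal]
18. n12.key = 8  [terminal]
19. n13.key = 23  [terminal]
20. n10.acc = 19  [f₀.key + 12]
21. n10.key = 8  [f₁.key + A.live + 1]
22. n10.val = true  [f₂.key > 22]
23. n14.key = 25  [terminal]
24. n9.ok = "kz"  ["kz"]
25. n15.wid = true  [terminal]
26. n0.key = 8  [8]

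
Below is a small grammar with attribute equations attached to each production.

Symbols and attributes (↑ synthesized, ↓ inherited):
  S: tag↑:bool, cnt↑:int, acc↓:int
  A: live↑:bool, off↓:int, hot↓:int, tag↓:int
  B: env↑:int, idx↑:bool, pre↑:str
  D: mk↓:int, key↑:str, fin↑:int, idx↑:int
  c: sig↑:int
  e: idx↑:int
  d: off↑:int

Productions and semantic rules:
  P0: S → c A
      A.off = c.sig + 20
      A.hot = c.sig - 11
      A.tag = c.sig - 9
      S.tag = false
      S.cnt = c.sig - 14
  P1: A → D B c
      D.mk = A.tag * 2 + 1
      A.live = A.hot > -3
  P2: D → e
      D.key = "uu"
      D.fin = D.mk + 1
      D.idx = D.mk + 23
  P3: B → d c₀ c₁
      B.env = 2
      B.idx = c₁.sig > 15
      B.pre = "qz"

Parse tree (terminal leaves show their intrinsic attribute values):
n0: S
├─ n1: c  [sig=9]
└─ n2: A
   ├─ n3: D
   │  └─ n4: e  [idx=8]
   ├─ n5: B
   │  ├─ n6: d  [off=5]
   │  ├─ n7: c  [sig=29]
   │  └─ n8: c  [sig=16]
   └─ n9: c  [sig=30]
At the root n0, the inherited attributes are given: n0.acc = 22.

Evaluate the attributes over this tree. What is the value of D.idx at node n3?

1. n0.acc = 22  [given at root]
2. n1.sig = 9  [terminal]
3. n2.off = 29  [c.sig + 20]
4. n2.hot = -2  [c.sig - 11]
5. n2.tag = 0  [c.sig - 9]
6. n3.mk = 1  [A.tag * 2 + 1]
7. n4.idx = 8  [terminal]
8. n3.key = "uu"  ["uu"]
9. n3.fin = 2  [D.mk + 1]
10. n3.idx = 24  [D.mk + 23]
11. n6.off = 5  [terminal]
12. n7.sig = 29  [terminal]
13. n8.sig = 16  [terminal]
14. n5.env = 2  [2]
15. n5.idx = true  [c₁.sig > 15]
16. n5.pre = "qz"  ["qz"]
17. n9.sig = 30  [terminal]
18. n2.live = true  [A.hot > -3]
19. n0.tag = false  [false]
20. n0.cnt = -5  [c.sig - 14]

24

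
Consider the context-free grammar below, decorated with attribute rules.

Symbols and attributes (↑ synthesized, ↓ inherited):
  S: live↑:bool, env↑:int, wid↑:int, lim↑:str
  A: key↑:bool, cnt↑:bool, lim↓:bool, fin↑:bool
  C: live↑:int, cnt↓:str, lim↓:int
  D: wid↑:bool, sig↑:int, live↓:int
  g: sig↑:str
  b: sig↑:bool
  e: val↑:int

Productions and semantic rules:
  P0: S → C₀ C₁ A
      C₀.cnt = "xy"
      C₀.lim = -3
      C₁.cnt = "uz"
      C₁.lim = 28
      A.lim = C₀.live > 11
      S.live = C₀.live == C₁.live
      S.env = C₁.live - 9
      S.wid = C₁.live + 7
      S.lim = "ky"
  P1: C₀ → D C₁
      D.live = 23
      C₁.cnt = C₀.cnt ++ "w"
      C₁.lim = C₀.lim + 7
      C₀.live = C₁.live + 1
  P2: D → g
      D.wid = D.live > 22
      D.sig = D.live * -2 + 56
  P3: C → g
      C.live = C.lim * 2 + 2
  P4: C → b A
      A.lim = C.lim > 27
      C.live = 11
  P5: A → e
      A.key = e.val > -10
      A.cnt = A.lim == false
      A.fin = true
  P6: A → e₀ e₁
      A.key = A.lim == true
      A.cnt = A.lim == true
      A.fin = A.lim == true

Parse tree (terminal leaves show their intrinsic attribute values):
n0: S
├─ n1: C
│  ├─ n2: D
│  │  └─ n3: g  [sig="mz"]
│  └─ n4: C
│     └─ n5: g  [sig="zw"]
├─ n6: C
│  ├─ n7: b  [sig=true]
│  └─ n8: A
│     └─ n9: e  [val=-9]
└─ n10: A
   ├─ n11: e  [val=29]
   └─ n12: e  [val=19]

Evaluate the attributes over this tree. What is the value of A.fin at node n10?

1. n1.cnt = "xy"  ["xy"]
2. n1.lim = -3  [-3]
3. n2.live = 23  [23]
4. n3.sig = "mz"  [terminal]
5. n2.wid = true  [D.live > 22]
6. n2.sig = 10  [D.live * -2 + 56]
7. n4.cnt = "xyw"  [C₀.cnt ++ "w"]
8. n4.lim = 4  [C₀.lim + 7]
9. n5.sig = "zw"  [terminal]
10. n4.live = 10  [C.lim * 2 + 2]
11. n1.live = 11  [C₁.live + 1]
12. n6.cnt = "uz"  ["uz"]
13. n6.lim = 28  [28]
14. n7.sig = true  [terminal]
15. n8.lim = true  [C.lim > 27]
16. n9.val = -9  [terminal]
17. n8.key = true  [e.val > -10]
18. n8.cnt = false  [A.lim == false]
19. n8.fin = true  [true]
20. n6.live = 11  [11]
21. n10.lim = false  [C₀.live > 11]
22. n11.val = 29  [terminal]
23. n12.val = 19  [terminal]
24. n10.key = false  [A.lim == true]
25. n10.cnt = false  [A.lim == true]
26. n10.fin = false  [A.lim == true]
27. n0.live = true  [C₀.live == C₁.live]
28. n0.env = 2  [C₁.live - 9]
29. n0.wid = 18  [C₁.live + 7]
30. n0.lim = "ky"  ["ky"]

false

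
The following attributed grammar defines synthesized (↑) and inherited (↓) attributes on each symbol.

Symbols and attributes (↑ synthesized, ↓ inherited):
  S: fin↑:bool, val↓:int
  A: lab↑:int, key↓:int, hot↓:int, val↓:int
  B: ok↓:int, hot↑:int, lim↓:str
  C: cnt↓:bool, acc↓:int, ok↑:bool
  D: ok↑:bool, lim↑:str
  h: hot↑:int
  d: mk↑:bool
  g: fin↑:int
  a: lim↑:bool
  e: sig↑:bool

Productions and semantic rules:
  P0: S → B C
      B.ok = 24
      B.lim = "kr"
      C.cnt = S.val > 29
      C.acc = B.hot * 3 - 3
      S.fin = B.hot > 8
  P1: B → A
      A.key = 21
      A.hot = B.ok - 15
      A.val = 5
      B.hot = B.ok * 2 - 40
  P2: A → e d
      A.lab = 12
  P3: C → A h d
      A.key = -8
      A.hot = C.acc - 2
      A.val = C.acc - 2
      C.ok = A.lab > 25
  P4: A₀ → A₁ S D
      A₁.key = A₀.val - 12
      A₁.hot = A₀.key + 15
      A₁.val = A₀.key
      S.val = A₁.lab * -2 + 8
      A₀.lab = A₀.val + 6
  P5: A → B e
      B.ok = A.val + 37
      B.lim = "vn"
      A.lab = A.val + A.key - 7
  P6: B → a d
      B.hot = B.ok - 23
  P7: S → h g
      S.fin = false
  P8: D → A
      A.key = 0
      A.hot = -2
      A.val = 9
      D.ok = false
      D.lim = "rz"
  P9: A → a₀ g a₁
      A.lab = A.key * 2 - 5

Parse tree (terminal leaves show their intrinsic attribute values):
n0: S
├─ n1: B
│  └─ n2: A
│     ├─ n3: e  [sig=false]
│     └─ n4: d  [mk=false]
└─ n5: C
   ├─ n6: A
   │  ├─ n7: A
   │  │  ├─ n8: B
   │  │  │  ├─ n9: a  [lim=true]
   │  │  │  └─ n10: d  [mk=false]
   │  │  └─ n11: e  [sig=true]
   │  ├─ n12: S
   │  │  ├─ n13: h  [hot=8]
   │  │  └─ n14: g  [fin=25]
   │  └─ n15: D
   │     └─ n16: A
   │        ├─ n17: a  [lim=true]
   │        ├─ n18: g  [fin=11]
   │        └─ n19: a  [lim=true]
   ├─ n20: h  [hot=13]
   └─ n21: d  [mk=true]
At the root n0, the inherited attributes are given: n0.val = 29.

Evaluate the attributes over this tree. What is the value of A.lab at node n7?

1. n0.val = 29  [given at root]
2. n1.ok = 24  [24]
3. n1.lim = "kr"  ["kr"]
4. n2.key = 21  [21]
5. n2.hot = 9  [B.ok - 15]
6. n2.val = 5  [5]
7. n3.sig = false  [terminal]
8. n4.mk = false  [terminal]
9. n2.lab = 12  [12]
10. n1.hot = 8  [B.ok * 2 - 40]
11. n5.cnt = false  [S.val > 29]
12. n5.acc = 21  [B.hot * 3 - 3]
13. n6.key = -8  [-8]
14. n6.hot = 19  [C.acc - 2]
15. n6.val = 19  [C.acc - 2]
16. n7.key = 7  [A₀.val - 12]
17. n7.hot = 7  [A₀.key + 15]
18. n7.val = -8  [A₀.key]
19. n8.ok = 29  [A.val + 37]
20. n8.lim = "vn"  ["vn"]
21. n9.lim = true  [terminal]
22. n10.mk = false  [terminal]
23. n8.hot = 6  [B.ok - 23]
24. n11.sig = true  [terminal]
25. n7.lab = -8  [A.val + A.key - 7]
26. n12.val = 24  [A₁.lab * -2 + 8]
27. n13.hot = 8  [terminal]
28. n14.fin = 25  [terminal]
29. n12.fin = false  [false]
30. n16.key = 0  [0]
31. n16.hot = -2  [-2]
32. n16.val = 9  [9]
33. n17.lim = true  [terminal]
34. n18.fin = 11  [terminal]
35. n19.lim = true  [terminal]
36. n16.lab = -5  [A.key * 2 - 5]
37. n15.ok = false  [false]
38. n15.lim = "rz"  ["rz"]
39. n6.lab = 25  [A₀.val + 6]
40. n20.hot = 13  [terminal]
41. n21.mk = true  [terminal]
42. n5.ok = false  [A.lab > 25]
43. n0.fin = false  [B.hot > 8]

-8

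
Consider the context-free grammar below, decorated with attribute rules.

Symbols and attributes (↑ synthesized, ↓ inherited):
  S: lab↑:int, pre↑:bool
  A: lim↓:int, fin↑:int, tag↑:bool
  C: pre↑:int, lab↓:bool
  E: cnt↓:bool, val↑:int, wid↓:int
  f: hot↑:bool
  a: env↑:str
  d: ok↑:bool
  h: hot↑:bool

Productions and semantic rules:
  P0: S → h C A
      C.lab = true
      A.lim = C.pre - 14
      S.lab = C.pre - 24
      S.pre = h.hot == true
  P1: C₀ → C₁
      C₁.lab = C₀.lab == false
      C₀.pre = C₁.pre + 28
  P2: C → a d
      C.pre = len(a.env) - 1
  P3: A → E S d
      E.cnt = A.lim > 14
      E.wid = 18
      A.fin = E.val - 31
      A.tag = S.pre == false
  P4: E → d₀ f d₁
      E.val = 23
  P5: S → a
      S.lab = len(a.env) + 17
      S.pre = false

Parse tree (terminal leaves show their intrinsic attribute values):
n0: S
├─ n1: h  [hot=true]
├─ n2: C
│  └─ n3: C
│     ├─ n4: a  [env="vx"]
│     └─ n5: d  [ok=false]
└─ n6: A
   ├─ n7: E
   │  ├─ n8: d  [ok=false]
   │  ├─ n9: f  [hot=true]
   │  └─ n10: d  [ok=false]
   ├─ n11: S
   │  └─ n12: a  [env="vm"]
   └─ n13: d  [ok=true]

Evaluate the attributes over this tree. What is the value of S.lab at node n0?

5

1. n1.hot = true  [terminal]
2. n2.lab = true  [true]
3. n3.lab = false  [C₀.lab == false]
4. n4.env = "vx"  [terminal]
5. n5.ok = false  [terminal]
6. n3.pre = 1  [len(a.env) - 1]
7. n2.pre = 29  [C₁.pre + 28]
8. n6.lim = 15  [C.pre - 14]
9. n7.cnt = true  [A.lim > 14]
10. n7.wid = 18  [18]
11. n8.ok = false  [terminal]
12. n9.hot = true  [terminal]
13. n10.ok = false  [terminal]
14. n7.val = 23  [23]
15. n12.env = "vm"  [terminal]
16. n11.lab = 19  [len(a.env) + 17]
17. n11.pre = false  [false]
18. n13.ok = true  [terminal]
19. n6.fin = -8  [E.val - 31]
20. n6.tag = true  [S.pre == false]
21. n0.lab = 5  [C.pre - 24]
22. n0.pre = true  [h.hot == true]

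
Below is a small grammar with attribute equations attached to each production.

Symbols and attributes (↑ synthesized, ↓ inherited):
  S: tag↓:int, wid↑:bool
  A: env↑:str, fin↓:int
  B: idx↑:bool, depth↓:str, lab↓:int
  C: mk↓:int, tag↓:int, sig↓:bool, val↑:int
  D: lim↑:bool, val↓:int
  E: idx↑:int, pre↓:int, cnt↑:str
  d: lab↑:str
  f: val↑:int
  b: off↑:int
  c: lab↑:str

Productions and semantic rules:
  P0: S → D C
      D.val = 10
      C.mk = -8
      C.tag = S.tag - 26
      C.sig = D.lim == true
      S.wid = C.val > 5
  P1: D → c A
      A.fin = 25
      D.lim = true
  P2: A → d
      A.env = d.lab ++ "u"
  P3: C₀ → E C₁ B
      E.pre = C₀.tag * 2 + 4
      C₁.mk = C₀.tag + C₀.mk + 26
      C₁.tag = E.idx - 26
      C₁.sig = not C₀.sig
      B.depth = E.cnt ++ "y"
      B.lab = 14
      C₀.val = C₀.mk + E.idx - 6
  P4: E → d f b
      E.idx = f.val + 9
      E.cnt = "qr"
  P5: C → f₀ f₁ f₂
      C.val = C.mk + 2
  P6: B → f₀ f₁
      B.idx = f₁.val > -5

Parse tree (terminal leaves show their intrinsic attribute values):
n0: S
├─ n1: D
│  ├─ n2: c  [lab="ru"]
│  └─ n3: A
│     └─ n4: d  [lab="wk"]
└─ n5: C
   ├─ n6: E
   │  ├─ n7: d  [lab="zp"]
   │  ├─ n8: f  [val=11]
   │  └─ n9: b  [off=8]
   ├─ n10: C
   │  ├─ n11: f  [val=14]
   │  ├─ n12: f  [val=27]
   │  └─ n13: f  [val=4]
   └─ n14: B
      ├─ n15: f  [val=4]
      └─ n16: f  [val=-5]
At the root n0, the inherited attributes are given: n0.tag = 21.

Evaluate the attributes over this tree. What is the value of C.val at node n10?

15

1. n0.tag = 21  [given at root]
2. n1.val = 10  [10]
3. n2.lab = "ru"  [terminal]
4. n3.fin = 25  [25]
5. n4.lab = "wk"  [terminal]
6. n3.env = "wku"  [d.lab ++ "u"]
7. n1.lim = true  [true]
8. n5.mk = -8  [-8]
9. n5.tag = -5  [S.tag - 26]
10. n5.sig = true  [D.lim == true]
11. n6.pre = -6  [C₀.tag * 2 + 4]
12. n7.lab = "zp"  [terminal]
13. n8.val = 11  [terminal]
14. n9.off = 8  [terminal]
15. n6.idx = 20  [f.val + 9]
16. n6.cnt = "qr"  ["qr"]
17. n10.mk = 13  [C₀.tag + C₀.mk + 26]
18. n10.tag = -6  [E.idx - 26]
19. n10.sig = false  [not C₀.sig]
20. n11.val = 14  [terminal]
21. n12.val = 27  [terminal]
22. n13.val = 4  [terminal]
23. n10.val = 15  [C.mk + 2]
24. n14.depth = "qry"  [E.cnt ++ "y"]
25. n14.lab = 14  [14]
26. n15.val = 4  [terminal]
27. n16.val = -5  [terminal]
28. n14.idx = false  [f₁.val > -5]
29. n5.val = 6  [C₀.mk + E.idx - 6]
30. n0.wid = true  [C.val > 5]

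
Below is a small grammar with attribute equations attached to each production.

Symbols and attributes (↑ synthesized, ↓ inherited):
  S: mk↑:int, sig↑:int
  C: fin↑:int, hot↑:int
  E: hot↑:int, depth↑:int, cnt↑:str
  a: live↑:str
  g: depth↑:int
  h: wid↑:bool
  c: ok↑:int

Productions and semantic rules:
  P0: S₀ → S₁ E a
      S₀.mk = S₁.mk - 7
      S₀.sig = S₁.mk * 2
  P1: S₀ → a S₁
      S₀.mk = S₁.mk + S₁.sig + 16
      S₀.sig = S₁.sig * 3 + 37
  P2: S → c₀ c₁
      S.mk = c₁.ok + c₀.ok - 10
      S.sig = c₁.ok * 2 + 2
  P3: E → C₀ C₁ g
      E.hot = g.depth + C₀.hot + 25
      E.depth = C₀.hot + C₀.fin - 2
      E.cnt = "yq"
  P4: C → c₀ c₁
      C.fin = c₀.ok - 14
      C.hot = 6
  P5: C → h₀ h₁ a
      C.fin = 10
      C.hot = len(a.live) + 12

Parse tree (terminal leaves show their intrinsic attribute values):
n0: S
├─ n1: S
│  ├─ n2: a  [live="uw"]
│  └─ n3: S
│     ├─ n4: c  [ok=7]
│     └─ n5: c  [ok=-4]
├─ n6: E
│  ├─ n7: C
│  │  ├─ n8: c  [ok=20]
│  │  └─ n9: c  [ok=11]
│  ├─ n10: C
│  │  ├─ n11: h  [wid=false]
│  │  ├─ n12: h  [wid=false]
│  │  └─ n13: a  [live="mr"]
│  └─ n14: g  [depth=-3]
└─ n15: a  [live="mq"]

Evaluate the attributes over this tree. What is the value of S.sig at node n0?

6

1. n2.live = "uw"  [terminal]
2. n4.ok = 7  [terminal]
3. n5.ok = -4  [terminal]
4. n3.mk = -7  [c₁.ok + c₀.ok - 10]
5. n3.sig = -6  [c₁.ok * 2 + 2]
6. n1.mk = 3  [S₁.mk + S₁.sig + 16]
7. n1.sig = 19  [S₁.sig * 3 + 37]
8. n8.ok = 20  [terminal]
9. n9.ok = 11  [terminal]
10. n7.fin = 6  [c₀.ok - 14]
11. n7.hot = 6  [6]
12. n11.wid = false  [terminal]
13. n12.wid = false  [terminal]
14. n13.live = "mr"  [terminal]
15. n10.fin = 10  [10]
16. n10.hot = 14  [len(a.live) + 12]
17. n14.depth = -3  [terminal]
18. n6.hot = 28  [g.depth + C₀.hot + 25]
19. n6.depth = 10  [C₀.hot + C₀.fin - 2]
20. n6.cnt = "yq"  ["yq"]
21. n15.live = "mq"  [terminal]
22. n0.mk = -4  [S₁.mk - 7]
23. n0.sig = 6  [S₁.mk * 2]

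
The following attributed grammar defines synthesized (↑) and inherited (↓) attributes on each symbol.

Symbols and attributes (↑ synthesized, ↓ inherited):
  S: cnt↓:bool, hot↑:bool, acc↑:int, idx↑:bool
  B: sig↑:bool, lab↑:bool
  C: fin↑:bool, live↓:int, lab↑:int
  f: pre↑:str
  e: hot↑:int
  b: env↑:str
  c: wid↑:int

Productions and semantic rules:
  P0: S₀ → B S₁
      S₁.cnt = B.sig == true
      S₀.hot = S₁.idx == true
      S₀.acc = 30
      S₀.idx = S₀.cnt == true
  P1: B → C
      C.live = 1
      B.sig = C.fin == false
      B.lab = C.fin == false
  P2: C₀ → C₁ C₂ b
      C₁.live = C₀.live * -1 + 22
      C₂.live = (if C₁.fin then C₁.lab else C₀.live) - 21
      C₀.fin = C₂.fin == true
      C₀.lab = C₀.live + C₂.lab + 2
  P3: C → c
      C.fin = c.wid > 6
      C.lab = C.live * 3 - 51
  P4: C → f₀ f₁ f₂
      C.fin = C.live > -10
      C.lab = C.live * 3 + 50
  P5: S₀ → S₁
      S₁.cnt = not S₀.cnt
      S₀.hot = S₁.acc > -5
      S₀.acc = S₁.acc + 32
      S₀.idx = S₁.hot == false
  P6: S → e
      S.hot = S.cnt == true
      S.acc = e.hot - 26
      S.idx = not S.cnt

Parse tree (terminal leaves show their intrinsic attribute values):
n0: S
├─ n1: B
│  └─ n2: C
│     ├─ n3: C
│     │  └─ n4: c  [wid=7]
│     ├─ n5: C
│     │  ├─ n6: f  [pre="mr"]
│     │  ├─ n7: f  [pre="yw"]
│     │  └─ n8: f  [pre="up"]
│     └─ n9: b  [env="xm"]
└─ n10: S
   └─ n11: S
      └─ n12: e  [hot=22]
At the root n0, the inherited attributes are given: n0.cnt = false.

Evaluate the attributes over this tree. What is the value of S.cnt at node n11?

true

1. n0.cnt = false  [given at root]
2. n2.live = 1  [1]
3. n3.live = 21  [C₀.live * -1 + 22]
4. n4.wid = 7  [terminal]
5. n3.fin = true  [c.wid > 6]
6. n3.lab = 12  [C.live * 3 - 51]
7. n5.live = -9  [(if C₁.fin then C₁.lab else C₀.live) - 21]
8. n6.pre = "mr"  [terminal]
9. n7.pre = "yw"  [terminal]
10. n8.pre = "up"  [terminal]
11. n5.fin = true  [C.live > -10]
12. n5.lab = 23  [C.live * 3 + 50]
13. n9.env = "xm"  [terminal]
14. n2.fin = true  [C₂.fin == true]
15. n2.lab = 26  [C₀.live + C₂.lab + 2]
16. n1.sig = false  [C.fin == false]
17. n1.lab = false  [C.fin == false]
18. n10.cnt = false  [B.sig == true]
19. n11.cnt = true  [not S₀.cnt]
20. n12.hot = 22  [terminal]
21. n11.hot = true  [S.cnt == true]
22. n11.acc = -4  [e.hot - 26]
23. n11.idx = false  [not S.cnt]
24. n10.hot = true  [S₁.acc > -5]
25. n10.acc = 28  [S₁.acc + 32]
26. n10.idx = false  [S₁.hot == false]
27. n0.hot = false  [S₁.idx == true]
28. n0.acc = 30  [30]
29. n0.idx = false  [S₀.cnt == true]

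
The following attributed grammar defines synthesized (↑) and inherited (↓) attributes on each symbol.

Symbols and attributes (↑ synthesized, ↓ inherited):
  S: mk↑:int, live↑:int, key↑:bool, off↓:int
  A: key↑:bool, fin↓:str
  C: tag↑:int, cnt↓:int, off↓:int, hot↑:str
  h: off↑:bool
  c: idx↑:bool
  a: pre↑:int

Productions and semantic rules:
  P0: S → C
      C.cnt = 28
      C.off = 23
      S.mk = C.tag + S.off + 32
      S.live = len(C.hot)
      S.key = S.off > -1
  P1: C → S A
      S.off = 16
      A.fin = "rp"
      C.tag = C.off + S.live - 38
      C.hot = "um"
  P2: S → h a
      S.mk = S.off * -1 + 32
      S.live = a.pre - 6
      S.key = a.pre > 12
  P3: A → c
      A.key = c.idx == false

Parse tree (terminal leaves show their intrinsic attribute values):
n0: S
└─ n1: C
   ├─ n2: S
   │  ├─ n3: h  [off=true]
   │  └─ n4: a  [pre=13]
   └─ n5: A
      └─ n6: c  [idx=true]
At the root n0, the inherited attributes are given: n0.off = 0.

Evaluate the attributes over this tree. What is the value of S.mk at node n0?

24

1. n0.off = 0  [given at root]
2. n1.cnt = 28  [28]
3. n1.off = 23  [23]
4. n2.off = 16  [16]
5. n3.off = true  [terminal]
6. n4.pre = 13  [terminal]
7. n2.mk = 16  [S.off * -1 + 32]
8. n2.live = 7  [a.pre - 6]
9. n2.key = true  [a.pre > 12]
10. n5.fin = "rp"  ["rp"]
11. n6.idx = true  [terminal]
12. n5.key = false  [c.idx == false]
13. n1.tag = -8  [C.off + S.live - 38]
14. n1.hot = "um"  ["um"]
15. n0.mk = 24  [C.tag + S.off + 32]
16. n0.live = 2  [len(C.hot)]
17. n0.key = true  [S.off > -1]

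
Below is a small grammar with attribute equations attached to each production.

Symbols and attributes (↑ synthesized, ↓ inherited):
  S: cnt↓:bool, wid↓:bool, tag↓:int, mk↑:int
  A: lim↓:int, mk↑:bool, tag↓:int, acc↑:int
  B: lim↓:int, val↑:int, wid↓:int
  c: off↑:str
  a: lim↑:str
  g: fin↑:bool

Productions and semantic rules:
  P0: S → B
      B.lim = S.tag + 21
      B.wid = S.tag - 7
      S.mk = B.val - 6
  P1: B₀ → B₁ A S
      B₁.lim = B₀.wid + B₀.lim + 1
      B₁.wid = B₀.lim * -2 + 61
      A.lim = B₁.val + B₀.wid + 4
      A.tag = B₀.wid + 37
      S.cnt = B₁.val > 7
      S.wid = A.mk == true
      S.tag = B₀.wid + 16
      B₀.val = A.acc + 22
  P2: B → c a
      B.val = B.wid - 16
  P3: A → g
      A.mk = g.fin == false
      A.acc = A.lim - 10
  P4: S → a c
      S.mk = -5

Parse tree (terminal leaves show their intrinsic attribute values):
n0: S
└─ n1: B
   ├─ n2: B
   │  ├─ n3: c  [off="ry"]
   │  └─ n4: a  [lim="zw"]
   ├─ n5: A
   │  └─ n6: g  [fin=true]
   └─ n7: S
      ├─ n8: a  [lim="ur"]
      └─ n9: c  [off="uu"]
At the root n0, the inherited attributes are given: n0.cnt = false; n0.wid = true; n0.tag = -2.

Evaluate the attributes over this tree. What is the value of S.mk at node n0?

1. n0.cnt = false  [given at root]
2. n0.wid = true  [given at root]
3. n0.tag = -2  [given at root]
4. n1.lim = 19  [S.tag + 21]
5. n1.wid = -9  [S.tag - 7]
6. n2.lim = 11  [B₀.wid + B₀.lim + 1]
7. n2.wid = 23  [B₀.lim * -2 + 61]
8. n3.off = "ry"  [terminal]
9. n4.lim = "zw"  [terminal]
10. n2.val = 7  [B.wid - 16]
11. n5.lim = 2  [B₁.val + B₀.wid + 4]
12. n5.tag = 28  [B₀.wid + 37]
13. n6.fin = true  [terminal]
14. n5.mk = false  [g.fin == false]
15. n5.acc = -8  [A.lim - 10]
16. n7.cnt = false  [B₁.val > 7]
17. n7.wid = false  [A.mk == true]
18. n7.tag = 7  [B₀.wid + 16]
19. n8.lim = "ur"  [terminal]
20. n9.off = "uu"  [terminal]
21. n7.mk = -5  [-5]
22. n1.val = 14  [A.acc + 22]
23. n0.mk = 8  [B.val - 6]

8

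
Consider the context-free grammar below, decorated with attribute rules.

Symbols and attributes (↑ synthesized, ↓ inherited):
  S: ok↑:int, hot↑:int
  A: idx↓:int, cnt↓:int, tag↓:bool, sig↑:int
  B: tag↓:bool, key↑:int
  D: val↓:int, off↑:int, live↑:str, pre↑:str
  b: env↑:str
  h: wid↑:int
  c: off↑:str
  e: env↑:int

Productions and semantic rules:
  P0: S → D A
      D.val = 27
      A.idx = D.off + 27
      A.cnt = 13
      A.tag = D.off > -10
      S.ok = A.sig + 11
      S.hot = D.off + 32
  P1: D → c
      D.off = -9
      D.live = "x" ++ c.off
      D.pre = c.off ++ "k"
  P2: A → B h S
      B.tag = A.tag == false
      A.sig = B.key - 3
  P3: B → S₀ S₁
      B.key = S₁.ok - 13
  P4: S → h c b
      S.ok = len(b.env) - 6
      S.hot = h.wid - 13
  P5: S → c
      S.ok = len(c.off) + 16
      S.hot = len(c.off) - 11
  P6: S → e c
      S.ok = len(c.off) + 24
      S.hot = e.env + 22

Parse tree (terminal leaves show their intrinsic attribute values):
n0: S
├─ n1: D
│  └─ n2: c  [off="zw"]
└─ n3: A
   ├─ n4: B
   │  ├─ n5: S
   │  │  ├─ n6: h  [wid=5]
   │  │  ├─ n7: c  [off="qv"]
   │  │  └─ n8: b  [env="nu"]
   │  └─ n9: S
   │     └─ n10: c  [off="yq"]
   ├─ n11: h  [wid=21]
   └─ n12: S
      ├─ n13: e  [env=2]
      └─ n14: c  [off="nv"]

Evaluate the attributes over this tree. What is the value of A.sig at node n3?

2

1. n1.val = 27  [27]
2. n2.off = "zw"  [terminal]
3. n1.off = -9  [-9]
4. n1.live = "xzw"  ["x" ++ c.off]
5. n1.pre = "zwk"  [c.off ++ "k"]
6. n3.idx = 18  [D.off + 27]
7. n3.cnt = 13  [13]
8. n3.tag = true  [D.off > -10]
9. n4.tag = false  [A.tag == false]
10. n6.wid = 5  [terminal]
11. n7.off = "qv"  [terminal]
12. n8.env = "nu"  [terminal]
13. n5.ok = -4  [len(b.env) - 6]
14. n5.hot = -8  [h.wid - 13]
15. n10.off = "yq"  [terminal]
16. n9.ok = 18  [len(c.off) + 16]
17. n9.hot = -9  [len(c.off) - 11]
18. n4.key = 5  [S₁.ok - 13]
19. n11.wid = 21  [terminal]
20. n13.env = 2  [terminal]
21. n14.off = "nv"  [terminal]
22. n12.ok = 26  [len(c.off) + 24]
23. n12.hot = 24  [e.env + 22]
24. n3.sig = 2  [B.key - 3]
25. n0.ok = 13  [A.sig + 11]
26. n0.hot = 23  [D.off + 32]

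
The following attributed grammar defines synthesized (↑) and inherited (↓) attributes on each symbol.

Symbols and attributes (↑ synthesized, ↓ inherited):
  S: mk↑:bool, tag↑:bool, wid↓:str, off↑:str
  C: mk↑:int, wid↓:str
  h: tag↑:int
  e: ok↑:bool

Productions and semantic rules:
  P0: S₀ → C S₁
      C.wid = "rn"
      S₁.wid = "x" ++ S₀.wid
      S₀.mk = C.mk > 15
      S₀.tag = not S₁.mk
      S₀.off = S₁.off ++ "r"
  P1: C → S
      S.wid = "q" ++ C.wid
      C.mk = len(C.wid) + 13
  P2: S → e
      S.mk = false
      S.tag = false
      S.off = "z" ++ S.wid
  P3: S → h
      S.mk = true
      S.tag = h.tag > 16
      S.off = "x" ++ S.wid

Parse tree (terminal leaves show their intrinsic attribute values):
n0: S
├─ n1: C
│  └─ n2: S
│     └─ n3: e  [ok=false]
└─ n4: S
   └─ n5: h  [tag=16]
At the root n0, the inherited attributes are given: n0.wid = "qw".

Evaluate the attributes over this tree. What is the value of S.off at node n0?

"xxqwr"

1. n0.wid = "qw"  [given at root]
2. n1.wid = "rn"  ["rn"]
3. n2.wid = "qrn"  ["q" ++ C.wid]
4. n3.ok = false  [terminal]
5. n2.mk = false  [false]
6. n2.tag = false  [false]
7. n2.off = "zqrn"  ["z" ++ S.wid]
8. n1.mk = 15  [len(C.wid) + 13]
9. n4.wid = "xqw"  ["x" ++ S₀.wid]
10. n5.tag = 16  [terminal]
11. n4.mk = true  [true]
12. n4.tag = false  [h.tag > 16]
13. n4.off = "xxqw"  ["x" ++ S.wid]
14. n0.mk = false  [C.mk > 15]
15. n0.tag = false  [not S₁.mk]
16. n0.off = "xxqwr"  [S₁.off ++ "r"]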